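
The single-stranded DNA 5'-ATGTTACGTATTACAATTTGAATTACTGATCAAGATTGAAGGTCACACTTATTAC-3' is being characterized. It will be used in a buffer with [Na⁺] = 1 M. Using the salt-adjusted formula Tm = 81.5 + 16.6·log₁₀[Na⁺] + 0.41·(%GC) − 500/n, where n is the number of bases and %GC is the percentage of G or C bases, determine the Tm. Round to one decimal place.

Length n = 55. C=8, G=8, A=19, T=20
G+C = 16, so %GC = 16/55 × 100 = 29.091%
Salt term: 16.6 × (0) = 0
GC term: 0.41 × 29.091 = 11.927; length term: −500/55 = −9.091
Tm = 81.5 + (0) + 11.927 − 9.091 = 84.336 → 84.3°C

84.3°C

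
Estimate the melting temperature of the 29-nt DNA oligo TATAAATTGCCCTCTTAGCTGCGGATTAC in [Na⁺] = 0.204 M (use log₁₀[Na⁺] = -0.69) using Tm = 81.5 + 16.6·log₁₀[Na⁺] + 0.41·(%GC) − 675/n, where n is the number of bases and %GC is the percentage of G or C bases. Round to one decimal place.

63.7°C

Length n = 29. Scanning the sequence gives C=7, G=5, A=7, T=10.
G+C = 12, so %GC = 12/29 × 100 = 41.379%
Salt term: 16.6 × (-0.69) = -11.454
GC term: 0.41 × 41.379 = 16.965; length term: −675/29 = −23.276
Tm = 81.5 + (-11.454) + 16.965 − 23.276 = 63.735 → 63.7°C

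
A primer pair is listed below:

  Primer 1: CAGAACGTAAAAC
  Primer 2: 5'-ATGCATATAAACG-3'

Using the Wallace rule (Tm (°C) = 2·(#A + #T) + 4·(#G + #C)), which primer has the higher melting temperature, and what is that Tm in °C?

Primer 1: A+T=8, G+C=5 → Tm = 2(8)+4(5) = 36°C
Primer 2: A+T=9, G+C=4 → Tm = 2(9)+4(4) = 34°C
36°C vs 34°C → primer 1 is higher.

Primer 1, 36°C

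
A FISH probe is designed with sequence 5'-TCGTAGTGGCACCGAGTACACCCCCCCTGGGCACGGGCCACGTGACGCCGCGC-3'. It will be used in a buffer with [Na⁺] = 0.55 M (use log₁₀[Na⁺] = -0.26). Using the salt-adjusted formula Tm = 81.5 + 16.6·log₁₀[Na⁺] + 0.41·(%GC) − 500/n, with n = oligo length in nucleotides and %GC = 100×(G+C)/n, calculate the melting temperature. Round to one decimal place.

Length n = 53. C=22, A=8, G=17, T=6
G+C = 39, so %GC = 39/53 × 100 = 73.585%
Salt term: 16.6 × (-0.26) = -4.316
GC term: 0.41 × 73.585 = 30.17; length term: −500/53 = −9.434
Tm = 81.5 + (-4.316) + 30.17 − 9.434 = 97.92 → 97.9°C

97.9°C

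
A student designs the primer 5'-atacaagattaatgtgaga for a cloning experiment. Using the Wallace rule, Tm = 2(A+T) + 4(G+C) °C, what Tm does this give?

Counting bases: T=5, A=9, C=1, G=4
So N_AT = 14 and N_GC = 5.
Tm = 2×14 + 4×5 = 48°C

48°C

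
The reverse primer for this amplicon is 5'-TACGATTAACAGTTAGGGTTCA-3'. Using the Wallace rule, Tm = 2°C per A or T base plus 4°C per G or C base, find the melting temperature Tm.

60°C

Scanning the sequence gives G=5, C=3, T=7, A=7.
AT pairs contribute 14, GC pairs contribute 8.
Tm = 2×14 + 4×8 = 60°C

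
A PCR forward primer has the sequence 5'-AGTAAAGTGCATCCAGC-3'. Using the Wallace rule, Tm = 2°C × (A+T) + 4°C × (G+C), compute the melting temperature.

Scanning the sequence gives C=4, T=3, A=6, G=4.
A+T = 9, G+C = 8
Tm = 2(9) + 4(8) = 18 + 32 = 50°C

50°C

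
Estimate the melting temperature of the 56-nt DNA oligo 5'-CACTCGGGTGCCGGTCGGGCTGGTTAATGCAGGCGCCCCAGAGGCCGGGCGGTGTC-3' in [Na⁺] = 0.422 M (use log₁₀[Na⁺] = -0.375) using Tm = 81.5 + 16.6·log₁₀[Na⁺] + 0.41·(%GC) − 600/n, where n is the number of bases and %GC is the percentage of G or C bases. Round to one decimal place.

Length n = 56. G=24, C=17, T=9, A=6
G+C = 41, so %GC = 41/56 × 100 = 73.214%
Salt term: 16.6 × (-0.375) = -6.225
GC term: 0.41 × 73.214 = 30.018; length term: −600/56 = −10.714
Tm = 81.5 + (-6.225) + 30.018 − 10.714 = 94.579 → 94.6°C

94.6°C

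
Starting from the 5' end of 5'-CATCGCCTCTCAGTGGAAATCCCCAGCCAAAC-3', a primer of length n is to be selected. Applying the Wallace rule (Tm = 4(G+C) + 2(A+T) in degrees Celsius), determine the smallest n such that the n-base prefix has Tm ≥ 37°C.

First 11 bases: CATCGCCTCTC → Tm = 36°C (< 37°C)
First 12 bases: CATCGCCTCTCA → Tm = 38°C (≥ 37°C)
Each additional base adds 2°C (A/T) or 4°C (G/C), so Tm is non-decreasing in n; n = 12 is the first length to reach 37°C.

n = 12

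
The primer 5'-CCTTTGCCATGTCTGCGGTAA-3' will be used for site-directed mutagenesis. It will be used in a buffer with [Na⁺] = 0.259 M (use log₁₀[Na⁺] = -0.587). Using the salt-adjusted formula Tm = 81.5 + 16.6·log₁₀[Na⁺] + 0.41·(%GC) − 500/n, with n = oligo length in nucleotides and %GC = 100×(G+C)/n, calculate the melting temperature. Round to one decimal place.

Length n = 21. Base counts: G=5, C=6, A=3, T=7
G+C = 11, so %GC = 11/21 × 100 = 52.381%
Salt term: 16.6 × (-0.587) = -9.744
GC term: 0.41 × 52.381 = 21.476; length term: −500/21 = −23.81
Tm = 81.5 + (-9.744) + 21.476 − 23.81 = 69.422 → 69.4°C

69.4°C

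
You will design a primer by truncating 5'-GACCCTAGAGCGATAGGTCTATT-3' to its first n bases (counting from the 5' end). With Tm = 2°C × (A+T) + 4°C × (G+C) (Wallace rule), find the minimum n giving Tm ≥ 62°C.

First 19 bases: GACCCTAGAGCGATAGGTC → Tm = 60°C (< 62°C)
First 20 bases: GACCCTAGAGCGATAGGTCT → Tm = 62°C (≥ 62°C)
Each additional base adds 2°C (A/T) or 4°C (G/C), so Tm is non-decreasing in n; n = 20 is the first length to reach 62°C.

n = 20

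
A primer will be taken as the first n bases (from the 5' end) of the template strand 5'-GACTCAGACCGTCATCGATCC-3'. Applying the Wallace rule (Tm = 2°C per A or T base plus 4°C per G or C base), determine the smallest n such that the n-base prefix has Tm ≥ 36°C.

n = 11

First 10 bases: GACTCAGACC → Tm = 32°C (< 36°C)
First 11 bases: GACTCAGACCG → Tm = 36°C (≥ 36°C)
Each additional base adds 2°C (A/T) or 4°C (G/C), so Tm is non-decreasing in n; n = 11 is the first length to reach 36°C.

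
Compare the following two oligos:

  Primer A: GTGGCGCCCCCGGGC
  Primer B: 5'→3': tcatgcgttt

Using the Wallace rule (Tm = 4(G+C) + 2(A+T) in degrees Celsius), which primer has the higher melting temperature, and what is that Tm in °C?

Primer A, 58°C

Primer A: A+T=1, G+C=14 → Tm = 2(1)+4(14) = 58°C
Primer B: A+T=6, G+C=4 → Tm = 2(6)+4(4) = 28°C
58°C vs 28°C → primer A is higher.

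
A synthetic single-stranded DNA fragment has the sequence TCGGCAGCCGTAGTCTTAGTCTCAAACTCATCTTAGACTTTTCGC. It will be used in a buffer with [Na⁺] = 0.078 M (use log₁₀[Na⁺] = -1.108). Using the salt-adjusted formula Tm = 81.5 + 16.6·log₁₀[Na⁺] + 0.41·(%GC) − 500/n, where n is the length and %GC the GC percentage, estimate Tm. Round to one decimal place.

Length n = 45. Base counts: A=9, G=8, C=13, T=15
G+C = 21, so %GC = 21/45 × 100 = 46.667%
Salt term: 16.6 × (-1.108) = -18.393
GC term: 0.41 × 46.667 = 19.133; length term: −500/45 = −11.111
Tm = 81.5 + (-18.393) + 19.133 − 11.111 = 71.129 → 71.1°C

71.1°C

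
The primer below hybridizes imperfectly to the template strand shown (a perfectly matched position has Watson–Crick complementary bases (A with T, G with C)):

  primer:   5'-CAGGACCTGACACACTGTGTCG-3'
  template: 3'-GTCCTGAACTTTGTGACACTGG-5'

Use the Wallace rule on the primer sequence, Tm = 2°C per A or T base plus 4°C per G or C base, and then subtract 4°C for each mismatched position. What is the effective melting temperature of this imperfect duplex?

Primer base counts: A=5, T=4, G=6, C=7 → A+T=9, G+C=13
Perfect-match Tm = 2(9) + 4(13) = 18 + 52 = 70°C
Mismatches (positions where the bases are not complementary): 4 (at positions 7, 11, 20, 22)
Effective Tm = 70 − 4×4 = 70 − 16 = 54°C

54°C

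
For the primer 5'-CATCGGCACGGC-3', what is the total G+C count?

9

T=1, A=2, C=5, G=4
G+C = 4 + 5 = 9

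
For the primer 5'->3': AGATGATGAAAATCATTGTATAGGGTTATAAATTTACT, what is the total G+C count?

Base counts: A=15, T=14, G=7, C=2
Total G or C: 7 + 2 = 9

9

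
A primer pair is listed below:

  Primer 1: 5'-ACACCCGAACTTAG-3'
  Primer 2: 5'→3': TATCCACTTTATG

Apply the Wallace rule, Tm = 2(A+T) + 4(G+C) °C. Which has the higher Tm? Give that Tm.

Primer 1: A+T=7, G+C=7 → Tm = 2(7)+4(7) = 42°C
Primer 2: A+T=9, G+C=4 → Tm = 2(9)+4(4) = 34°C
42°C vs 34°C → primer 1 is higher.

Primer 1, 42°C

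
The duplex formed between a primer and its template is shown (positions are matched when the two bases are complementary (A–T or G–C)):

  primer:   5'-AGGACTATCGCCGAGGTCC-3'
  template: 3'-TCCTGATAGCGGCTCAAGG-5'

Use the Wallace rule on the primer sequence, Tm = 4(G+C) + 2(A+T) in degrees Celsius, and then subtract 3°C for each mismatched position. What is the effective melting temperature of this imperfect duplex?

59°C

Primer base counts: A=4, T=3, G=6, C=6 → A+T=7, G+C=12
Perfect-match Tm = 2(7) + 4(12) = 14 + 48 = 62°C
Mismatches (positions where the bases are not complementary): 1 (at position 16)
Effective Tm = 62 − 1×3 = 62 − 3 = 59°C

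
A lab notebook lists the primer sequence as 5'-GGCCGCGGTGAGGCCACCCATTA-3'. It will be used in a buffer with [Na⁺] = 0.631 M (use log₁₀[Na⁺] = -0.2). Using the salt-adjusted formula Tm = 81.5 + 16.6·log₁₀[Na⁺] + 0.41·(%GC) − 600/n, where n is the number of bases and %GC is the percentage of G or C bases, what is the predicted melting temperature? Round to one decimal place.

80.6°C

Length n = 23. Counting bases: G=8, C=8, T=3, A=4
G+C = 16, so %GC = 16/23 × 100 = 69.565%
Salt term: 16.6 × (-0.2) = -3.32
GC term: 0.41 × 69.565 = 28.522; length term: −600/23 = −26.087
Tm = 81.5 + (-3.32) + 28.522 − 26.087 = 80.615 → 80.6°C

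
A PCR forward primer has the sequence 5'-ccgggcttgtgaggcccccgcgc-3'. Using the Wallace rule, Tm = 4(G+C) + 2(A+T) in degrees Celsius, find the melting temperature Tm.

Base counts: G=9, T=3, C=10, A=1
A+T = 4, G+C = 19
Tm = 2×4 + 4×19 = 84°C

84°C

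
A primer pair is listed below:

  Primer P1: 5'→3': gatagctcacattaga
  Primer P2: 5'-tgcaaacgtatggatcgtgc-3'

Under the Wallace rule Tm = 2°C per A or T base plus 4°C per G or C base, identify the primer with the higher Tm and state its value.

Primer P2, 60°C

Primer P1: A+T=10, G+C=6 → Tm = 2(10)+4(6) = 44°C
Primer P2: A+T=10, G+C=10 → Tm = 2(10)+4(10) = 60°C
44°C vs 60°C → primer P2 is higher.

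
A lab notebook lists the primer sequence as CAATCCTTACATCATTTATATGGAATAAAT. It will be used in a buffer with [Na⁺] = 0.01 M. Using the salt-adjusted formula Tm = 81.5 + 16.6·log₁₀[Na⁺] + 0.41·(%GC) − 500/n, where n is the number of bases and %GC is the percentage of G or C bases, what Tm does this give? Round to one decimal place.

Length n = 30. Base counts: T=11, A=12, G=2, C=5
G+C = 7, so %GC = 7/30 × 100 = 23.333%
Salt term: 16.6 × (-2) = -33.2
GC term: 0.41 × 23.333 = 9.567; length term: −500/30 = −16.667
Tm = 81.5 + (-33.2) + 9.567 − 16.667 = 41.2 → 41.2°C

41.2°C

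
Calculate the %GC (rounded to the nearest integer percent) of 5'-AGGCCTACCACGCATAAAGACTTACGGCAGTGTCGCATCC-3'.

Counting bases: T=7, G=9, A=11, C=13
G+C = 9 + 13 = 22 out of 40 bases
%GC = 22/40 × 100 = 55% ≈ 55%

55%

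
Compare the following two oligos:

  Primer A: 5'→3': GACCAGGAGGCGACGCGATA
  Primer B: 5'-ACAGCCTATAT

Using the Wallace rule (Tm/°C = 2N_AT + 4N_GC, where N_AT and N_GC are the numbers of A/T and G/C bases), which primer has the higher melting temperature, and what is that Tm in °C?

Primer A, 66°C

Primer A: A+T=7, G+C=13 → Tm = 2(7)+4(13) = 66°C
Primer B: A+T=7, G+C=4 → Tm = 2(7)+4(4) = 30°C
66°C vs 30°C → primer A is higher.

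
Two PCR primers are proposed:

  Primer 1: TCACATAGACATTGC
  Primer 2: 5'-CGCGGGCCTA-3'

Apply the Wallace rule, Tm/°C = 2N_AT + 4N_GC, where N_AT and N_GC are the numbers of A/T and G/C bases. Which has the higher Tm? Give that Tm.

Primer 1: A+T=9, G+C=6 → Tm = 2(9)+4(6) = 42°C
Primer 2: A+T=2, G+C=8 → Tm = 2(2)+4(8) = 36°C
42°C vs 36°C → primer 1 is higher.

Primer 1, 42°C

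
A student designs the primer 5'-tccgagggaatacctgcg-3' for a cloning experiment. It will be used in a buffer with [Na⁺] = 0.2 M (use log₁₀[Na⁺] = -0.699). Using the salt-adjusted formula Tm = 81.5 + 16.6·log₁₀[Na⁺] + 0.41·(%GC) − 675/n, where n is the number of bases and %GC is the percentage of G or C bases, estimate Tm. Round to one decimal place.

57.5°C

Length n = 18. Base counts: G=6, A=4, T=3, C=5
G+C = 11, so %GC = 11/18 × 100 = 61.111%
Salt term: 16.6 × (-0.699) = -11.603
GC term: 0.41 × 61.111 = 25.056; length term: −675/18 = −37.5
Tm = 81.5 + (-11.603) + 25.056 − 37.5 = 57.453 → 57.5°C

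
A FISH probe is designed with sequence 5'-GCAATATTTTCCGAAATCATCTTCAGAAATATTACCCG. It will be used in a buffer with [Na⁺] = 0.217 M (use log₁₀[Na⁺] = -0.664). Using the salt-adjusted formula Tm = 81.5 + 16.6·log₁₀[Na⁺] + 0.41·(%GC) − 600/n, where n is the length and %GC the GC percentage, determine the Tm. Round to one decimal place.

68.7°C

Length n = 38. G=4, A=13, C=9, T=12
G+C = 13, so %GC = 13/38 × 100 = 34.211%
Salt term: 16.6 × (-0.664) = -11.022
GC term: 0.41 × 34.211 = 14.027; length term: −600/38 = −15.789
Tm = 81.5 + (-11.022) + 14.027 − 15.789 = 68.716 → 68.7°C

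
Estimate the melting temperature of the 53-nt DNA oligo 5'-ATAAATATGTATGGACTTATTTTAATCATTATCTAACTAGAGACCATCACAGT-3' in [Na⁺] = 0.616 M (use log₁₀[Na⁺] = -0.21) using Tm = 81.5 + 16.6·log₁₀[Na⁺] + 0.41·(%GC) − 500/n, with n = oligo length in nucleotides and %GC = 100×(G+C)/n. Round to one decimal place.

79.4°C

Length n = 53. Counting bases: C=8, A=20, G=6, T=19
G+C = 14, so %GC = 14/53 × 100 = 26.415%
Salt term: 16.6 × (-0.21) = -3.486
GC term: 0.41 × 26.415 = 10.83; length term: −500/53 = −9.434
Tm = 81.5 + (-3.486) + 10.83 − 9.434 = 79.41 → 79.4°C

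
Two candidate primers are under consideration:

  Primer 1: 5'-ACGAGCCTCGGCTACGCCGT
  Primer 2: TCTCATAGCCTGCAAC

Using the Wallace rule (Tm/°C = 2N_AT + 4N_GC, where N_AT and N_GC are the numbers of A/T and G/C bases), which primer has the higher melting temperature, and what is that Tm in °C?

Primer 1, 68°C

Primer 1: A+T=6, G+C=14 → Tm = 2(6)+4(14) = 68°C
Primer 2: A+T=8, G+C=8 → Tm = 2(8)+4(8) = 48°C
68°C vs 48°C → primer 1 is higher.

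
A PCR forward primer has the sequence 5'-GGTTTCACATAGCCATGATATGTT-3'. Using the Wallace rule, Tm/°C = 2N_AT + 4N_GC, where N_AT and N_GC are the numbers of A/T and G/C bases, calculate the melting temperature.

66°C

Scanning the sequence gives T=9, G=5, C=4, A=6.
A+T = 15, G+C = 9
Tm = 4·9 + 2·15 = 36 + 30 = 66°C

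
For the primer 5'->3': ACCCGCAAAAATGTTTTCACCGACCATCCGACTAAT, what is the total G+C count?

16

Counting bases: C=12, G=4, A=12, T=8
G+C = 4 + 12 = 16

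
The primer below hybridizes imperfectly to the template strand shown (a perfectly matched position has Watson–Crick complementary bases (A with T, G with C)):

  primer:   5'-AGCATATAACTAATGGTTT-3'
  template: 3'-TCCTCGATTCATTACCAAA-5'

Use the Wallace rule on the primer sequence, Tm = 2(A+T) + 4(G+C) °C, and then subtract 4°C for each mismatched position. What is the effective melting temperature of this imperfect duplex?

Primer base counts: A=7, T=7, G=3, C=2 → A+T=14, G+C=5
Perfect-match Tm = 2(14) + 4(5) = 28 + 20 = 48°C
Mismatches (positions where the bases are not complementary): 4 (at positions 3, 5, 6, 10)
Effective Tm = 48 − 4×4 = 48 − 16 = 32°C

32°C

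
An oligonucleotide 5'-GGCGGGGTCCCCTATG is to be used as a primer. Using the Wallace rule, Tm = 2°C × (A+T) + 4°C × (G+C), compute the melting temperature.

Counting bases: G=7, C=5, A=1, T=3
A+T = 4, G+C = 12
Tm = 4·12 + 2·4 = 48 + 8 = 56°C

56°C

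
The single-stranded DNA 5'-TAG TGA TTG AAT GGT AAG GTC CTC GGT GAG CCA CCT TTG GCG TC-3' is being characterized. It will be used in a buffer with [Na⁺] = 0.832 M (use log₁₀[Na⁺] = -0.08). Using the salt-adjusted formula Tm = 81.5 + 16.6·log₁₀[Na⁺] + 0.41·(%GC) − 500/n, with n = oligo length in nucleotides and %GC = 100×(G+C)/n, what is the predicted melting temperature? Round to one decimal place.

90.2°C

Length n = 44. Scanning the sequence gives A=8, C=9, G=14, T=13.
G+C = 23, so %GC = 23/44 × 100 = 52.273%
Salt term: 16.6 × (-0.08) = -1.328
GC term: 0.41 × 52.273 = 21.432; length term: −500/44 = −11.364
Tm = 81.5 + (-1.328) + 21.432 − 11.364 = 90.24 → 90.2°C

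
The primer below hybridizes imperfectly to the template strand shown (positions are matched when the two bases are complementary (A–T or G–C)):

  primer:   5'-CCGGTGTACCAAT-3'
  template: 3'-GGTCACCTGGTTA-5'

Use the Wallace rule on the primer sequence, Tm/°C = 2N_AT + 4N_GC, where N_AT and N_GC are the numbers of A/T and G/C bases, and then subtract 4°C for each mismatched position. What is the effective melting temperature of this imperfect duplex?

32°C

Primer base counts: A=3, T=3, G=3, C=4 → A+T=6, G+C=7
Perfect-match Tm = 2(6) + 4(7) = 12 + 28 = 40°C
Mismatches (positions where the bases are not complementary): 2 (at positions 3, 7)
Effective Tm = 40 − 2×4 = 40 − 8 = 32°C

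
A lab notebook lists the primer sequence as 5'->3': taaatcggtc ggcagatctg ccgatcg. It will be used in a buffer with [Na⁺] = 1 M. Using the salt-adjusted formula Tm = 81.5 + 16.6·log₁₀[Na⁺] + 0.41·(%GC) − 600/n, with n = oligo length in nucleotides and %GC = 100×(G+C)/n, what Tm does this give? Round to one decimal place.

Length n = 27. Base counts: C=7, T=6, G=8, A=6
G+C = 15, so %GC = 15/27 × 100 = 55.556%
Salt term: 16.6 × (0) = 0
GC term: 0.41 × 55.556 = 22.778; length term: −600/27 = −22.222
Tm = 81.5 + (0) + 22.778 − 22.222 = 82.056 → 82.1°C

82.1°C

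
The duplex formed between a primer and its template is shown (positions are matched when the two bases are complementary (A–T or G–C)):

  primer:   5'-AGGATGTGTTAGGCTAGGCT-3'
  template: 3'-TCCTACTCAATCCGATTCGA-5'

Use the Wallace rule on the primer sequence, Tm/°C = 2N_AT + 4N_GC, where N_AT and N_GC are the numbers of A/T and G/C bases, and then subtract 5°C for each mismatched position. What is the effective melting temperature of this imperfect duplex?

50°C

Primer base counts: A=4, T=6, G=8, C=2 → A+T=10, G+C=10
Perfect-match Tm = 2(10) + 4(10) = 20 + 40 = 60°C
Mismatches (positions where the bases are not complementary): 2 (at positions 7, 17)
Effective Tm = 60 − 2×5 = 60 − 10 = 50°C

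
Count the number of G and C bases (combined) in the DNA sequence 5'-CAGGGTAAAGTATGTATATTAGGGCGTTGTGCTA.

Scanning the sequence gives A=9, G=11, T=11, C=3.
G+C = 11 + 3 = 14

14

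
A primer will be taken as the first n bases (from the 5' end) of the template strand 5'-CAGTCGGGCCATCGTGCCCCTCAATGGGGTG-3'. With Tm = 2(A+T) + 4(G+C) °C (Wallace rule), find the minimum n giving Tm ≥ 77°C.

n = 23

First 22 bases: CAGTCGGGCCATCGTGCCCCTC → Tm = 76°C (< 77°C)
First 23 bases: CAGTCGGGCCATCGTGCCCCTCA → Tm = 78°C (≥ 77°C)
Each additional base adds 2°C (A/T) or 4°C (G/C), so Tm is non-decreasing in n; n = 23 is the first length to reach 77°C.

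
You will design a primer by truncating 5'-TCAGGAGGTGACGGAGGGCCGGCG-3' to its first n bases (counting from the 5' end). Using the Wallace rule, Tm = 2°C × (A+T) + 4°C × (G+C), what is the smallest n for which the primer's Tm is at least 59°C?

First 17 bases: TCAGGAGGTGACGGAGG → Tm = 56°C (< 59°C)
First 18 bases: TCAGGAGGTGACGGAGGG → Tm = 60°C (≥ 59°C)
Since every base adds ≥2°C, Tm only increases with n, so the threshold is first crossed at n = 18.

n = 18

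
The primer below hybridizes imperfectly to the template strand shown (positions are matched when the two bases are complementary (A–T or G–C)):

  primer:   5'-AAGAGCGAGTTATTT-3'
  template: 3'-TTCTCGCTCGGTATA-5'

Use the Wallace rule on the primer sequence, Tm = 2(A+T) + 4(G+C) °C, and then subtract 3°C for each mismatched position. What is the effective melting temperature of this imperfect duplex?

Primer base counts: A=5, T=5, G=4, C=1 → A+T=10, G+C=5
Perfect-match Tm = 2(10) + 4(5) = 20 + 20 = 40°C
Mismatches (positions where the bases are not complementary): 3 (at positions 10, 11, 14)
Effective Tm = 40 − 3×3 = 40 − 9 = 31°C

31°C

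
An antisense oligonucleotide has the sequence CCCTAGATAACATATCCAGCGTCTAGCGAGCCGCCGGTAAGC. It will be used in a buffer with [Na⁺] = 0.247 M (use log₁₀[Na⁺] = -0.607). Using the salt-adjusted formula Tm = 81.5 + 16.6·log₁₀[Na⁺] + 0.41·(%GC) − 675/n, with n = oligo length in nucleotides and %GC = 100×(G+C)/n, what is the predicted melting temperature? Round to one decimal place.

Length n = 42. Scanning the sequence gives C=14, A=11, T=7, G=10.
G+C = 24, so %GC = 24/42 × 100 = 57.143%
Salt term: 16.6 × (-0.607) = -10.076
GC term: 0.41 × 57.143 = 23.429; length term: −675/42 = −16.071
Tm = 81.5 + (-10.076) + 23.429 − 16.071 = 78.782 → 78.8°C

78.8°C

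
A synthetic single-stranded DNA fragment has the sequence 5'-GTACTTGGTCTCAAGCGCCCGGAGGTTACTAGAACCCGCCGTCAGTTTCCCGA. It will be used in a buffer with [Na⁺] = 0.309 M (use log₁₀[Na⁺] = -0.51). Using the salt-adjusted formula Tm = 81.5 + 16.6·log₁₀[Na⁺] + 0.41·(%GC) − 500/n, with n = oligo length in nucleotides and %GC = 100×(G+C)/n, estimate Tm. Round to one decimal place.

87.6°C

Length n = 53. Base counts: T=12, G=14, A=10, C=17
G+C = 31, so %GC = 31/53 × 100 = 58.491%
Salt term: 16.6 × (-0.51) = -8.466
GC term: 0.41 × 58.491 = 23.981; length term: −500/53 = −9.434
Tm = 81.5 + (-8.466) + 23.981 − 9.434 = 87.581 → 87.6°C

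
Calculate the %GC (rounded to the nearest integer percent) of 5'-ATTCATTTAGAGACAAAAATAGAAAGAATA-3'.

G=4, T=7, A=17, C=2
G+C = 4 + 2 = 6 out of 30 bases
%GC = 6/30 × 100 = 20% ≈ 20%

20%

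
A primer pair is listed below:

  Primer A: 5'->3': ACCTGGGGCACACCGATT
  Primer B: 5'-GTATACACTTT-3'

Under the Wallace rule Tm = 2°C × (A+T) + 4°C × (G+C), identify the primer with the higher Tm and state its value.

Primer A: A+T=7, G+C=11 → Tm = 2(7)+4(11) = 58°C
Primer B: A+T=8, G+C=3 → Tm = 2(8)+4(3) = 28°C
58°C vs 28°C → primer A is higher.

Primer A, 58°C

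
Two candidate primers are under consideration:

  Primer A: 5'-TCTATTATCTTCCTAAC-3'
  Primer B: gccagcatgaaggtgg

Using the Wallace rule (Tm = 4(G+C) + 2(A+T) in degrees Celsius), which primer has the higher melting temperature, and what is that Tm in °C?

Primer B, 52°C

Primer A: A+T=12, G+C=5 → Tm = 2(12)+4(5) = 44°C
Primer B: A+T=6, G+C=10 → Tm = 2(6)+4(10) = 52°C
44°C vs 52°C → primer B is higher.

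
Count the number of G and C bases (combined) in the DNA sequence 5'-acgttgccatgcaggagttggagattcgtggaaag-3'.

Base counts: C=5, G=13, A=9, T=8
Total G or C: 13 + 5 = 18

18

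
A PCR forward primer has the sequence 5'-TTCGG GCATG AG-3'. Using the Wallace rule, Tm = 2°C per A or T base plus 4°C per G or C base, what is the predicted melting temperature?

Scanning the sequence gives G=5, A=2, T=3, C=2.
A+T = 5, G+C = 7
Tm = 2(5) + 4(7) = 10 + 28 = 38°C

38°C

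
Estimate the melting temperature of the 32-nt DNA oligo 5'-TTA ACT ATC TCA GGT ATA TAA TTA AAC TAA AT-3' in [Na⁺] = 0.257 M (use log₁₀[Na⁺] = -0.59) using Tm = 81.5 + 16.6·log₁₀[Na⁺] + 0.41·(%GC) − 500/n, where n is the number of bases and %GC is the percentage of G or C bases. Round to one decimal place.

63.8°C

Length n = 32. Base counts: A=14, C=4, T=12, G=2
G+C = 6, so %GC = 6/32 × 100 = 18.75%
Salt term: 16.6 × (-0.59) = -9.794
GC term: 0.41 × 18.75 = 7.687; length term: −500/32 = −15.625
Tm = 81.5 + (-9.794) + 7.687 − 15.625 = 63.768 → 63.8°C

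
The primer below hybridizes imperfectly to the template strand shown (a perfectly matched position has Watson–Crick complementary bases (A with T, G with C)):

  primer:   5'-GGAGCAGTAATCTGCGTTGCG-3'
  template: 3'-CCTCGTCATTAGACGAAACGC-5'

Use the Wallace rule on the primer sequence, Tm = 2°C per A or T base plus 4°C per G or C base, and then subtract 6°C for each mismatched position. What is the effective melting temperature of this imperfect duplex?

Primer base counts: A=4, T=5, G=8, C=4 → A+T=9, G+C=12
Perfect-match Tm = 2(9) + 4(12) = 18 + 48 = 66°C
Mismatches (positions where the bases are not complementary): 1 (at position 16)
Effective Tm = 66 − 1×6 = 66 − 6 = 60°C

60°C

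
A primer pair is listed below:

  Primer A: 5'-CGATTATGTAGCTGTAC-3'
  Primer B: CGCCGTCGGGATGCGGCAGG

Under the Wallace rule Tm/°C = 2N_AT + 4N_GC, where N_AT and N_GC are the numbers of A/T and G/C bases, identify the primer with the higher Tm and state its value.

Primer B, 72°C

Primer A: A+T=10, G+C=7 → Tm = 2(10)+4(7) = 48°C
Primer B: A+T=4, G+C=16 → Tm = 2(4)+4(16) = 72°C
48°C vs 72°C → primer B is higher.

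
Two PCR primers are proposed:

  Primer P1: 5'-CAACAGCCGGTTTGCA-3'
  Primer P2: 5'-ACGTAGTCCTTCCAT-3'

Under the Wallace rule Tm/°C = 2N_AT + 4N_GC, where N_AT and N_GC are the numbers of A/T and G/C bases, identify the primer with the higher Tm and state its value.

Primer P1, 50°C

Primer P1: A+T=7, G+C=9 → Tm = 2(7)+4(9) = 50°C
Primer P2: A+T=8, G+C=7 → Tm = 2(8)+4(7) = 44°C
50°C vs 44°C → primer P1 is higher.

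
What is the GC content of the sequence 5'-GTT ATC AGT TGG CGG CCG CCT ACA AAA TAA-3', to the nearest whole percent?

Scanning the sequence gives G=7, A=9, C=7, T=7.
G+C = 7 + 7 = 14 out of 30 bases
%GC = 14/30 × 100 = 46.67% ≈ 47%

47%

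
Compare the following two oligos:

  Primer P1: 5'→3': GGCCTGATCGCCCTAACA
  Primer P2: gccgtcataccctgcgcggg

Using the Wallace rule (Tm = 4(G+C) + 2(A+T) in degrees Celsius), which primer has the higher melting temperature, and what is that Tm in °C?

Primer P1: A+T=7, G+C=11 → Tm = 2(7)+4(11) = 58°C
Primer P2: A+T=5, G+C=15 → Tm = 2(5)+4(15) = 70°C
58°C vs 70°C → primer P2 is higher.

Primer P2, 70°C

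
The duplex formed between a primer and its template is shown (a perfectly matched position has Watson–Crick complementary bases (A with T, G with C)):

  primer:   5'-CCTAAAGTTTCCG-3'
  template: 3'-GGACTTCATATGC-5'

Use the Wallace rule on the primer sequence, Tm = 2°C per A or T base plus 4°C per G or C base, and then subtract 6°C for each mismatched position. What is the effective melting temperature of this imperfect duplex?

Primer base counts: A=3, T=4, G=2, C=4 → A+T=7, G+C=6
Perfect-match Tm = 2(7) + 4(6) = 14 + 24 = 38°C
Mismatches (positions where the bases are not complementary): 3 (at positions 4, 9, 11)
Effective Tm = 38 − 3×6 = 38 − 18 = 20°C

20°C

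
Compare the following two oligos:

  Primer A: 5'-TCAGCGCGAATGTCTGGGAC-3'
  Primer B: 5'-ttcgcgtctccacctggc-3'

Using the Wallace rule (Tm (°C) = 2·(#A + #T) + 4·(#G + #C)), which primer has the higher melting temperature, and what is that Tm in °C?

Primer A, 64°C

Primer A: A+T=8, G+C=12 → Tm = 2(8)+4(12) = 64°C
Primer B: A+T=6, G+C=12 → Tm = 2(6)+4(12) = 60°C
64°C vs 60°C → primer A is higher.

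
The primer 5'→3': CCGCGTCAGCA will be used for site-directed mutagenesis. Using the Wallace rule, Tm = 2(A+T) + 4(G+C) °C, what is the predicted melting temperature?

38°C

Scanning the sequence gives C=5, G=3, T=1, A=2.
AT pairs contribute 3, GC pairs contribute 8.
Tm = 4·8 + 2·3 = 32 + 6 = 38°C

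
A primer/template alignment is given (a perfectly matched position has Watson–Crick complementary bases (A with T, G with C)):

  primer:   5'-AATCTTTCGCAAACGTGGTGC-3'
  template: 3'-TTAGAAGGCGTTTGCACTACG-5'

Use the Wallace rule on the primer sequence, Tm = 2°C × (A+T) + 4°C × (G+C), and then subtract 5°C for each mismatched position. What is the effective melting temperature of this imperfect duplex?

Primer base counts: A=5, T=6, G=5, C=5 → A+T=11, G+C=10
Perfect-match Tm = 2(11) + 4(10) = 22 + 40 = 62°C
Mismatches (positions where the bases are not complementary): 2 (at positions 7, 18)
Effective Tm = 62 − 2×5 = 62 − 10 = 52°C

52°C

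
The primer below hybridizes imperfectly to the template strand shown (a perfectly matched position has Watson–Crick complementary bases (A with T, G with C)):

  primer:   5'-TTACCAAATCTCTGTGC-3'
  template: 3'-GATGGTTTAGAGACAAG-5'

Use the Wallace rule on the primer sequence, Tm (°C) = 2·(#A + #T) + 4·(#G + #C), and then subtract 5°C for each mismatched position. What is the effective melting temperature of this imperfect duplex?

Primer base counts: A=4, T=6, G=2, C=5 → A+T=10, G+C=7
Perfect-match Tm = 2(10) + 4(7) = 20 + 28 = 48°C
Mismatches (positions where the bases are not complementary): 2 (at positions 1, 16)
Effective Tm = 48 − 2×5 = 48 − 10 = 38°C

38°C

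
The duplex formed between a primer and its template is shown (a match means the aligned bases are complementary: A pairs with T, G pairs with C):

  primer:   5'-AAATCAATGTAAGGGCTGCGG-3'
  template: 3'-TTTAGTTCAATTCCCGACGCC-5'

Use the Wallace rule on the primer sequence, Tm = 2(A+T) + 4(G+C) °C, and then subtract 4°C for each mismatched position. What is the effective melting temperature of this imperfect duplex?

Primer base counts: A=7, T=4, G=7, C=3 → A+T=11, G+C=10
Perfect-match Tm = 2(11) + 4(10) = 22 + 40 = 62°C
Mismatches (positions where the bases are not complementary): 2 (at positions 8, 9)
Effective Tm = 62 − 2×4 = 62 − 8 = 54°C

54°C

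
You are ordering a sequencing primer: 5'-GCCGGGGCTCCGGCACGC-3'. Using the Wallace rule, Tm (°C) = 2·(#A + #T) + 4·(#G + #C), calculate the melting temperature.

68°C

Base counts: A=1, C=8, G=8, T=1
So N_AT = 2 and N_GC = 16.
Tm = 2(2) + 4(16) = 4 + 64 = 68°C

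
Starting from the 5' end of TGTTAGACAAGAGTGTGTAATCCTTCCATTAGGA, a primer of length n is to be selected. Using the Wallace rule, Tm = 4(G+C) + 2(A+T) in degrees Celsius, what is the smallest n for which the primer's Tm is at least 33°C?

First 12 bases: TGTTAGACAAGA → Tm = 32°C (< 33°C)
First 13 bases: TGTTAGACAAGAG → Tm = 36°C (≥ 33°C)
Since every base adds ≥2°C, Tm only increases with n, so the threshold is first crossed at n = 13.

n = 13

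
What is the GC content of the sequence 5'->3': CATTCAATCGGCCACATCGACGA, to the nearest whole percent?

52%

Counting bases: T=4, G=4, A=7, C=8
G+C = 4 + 8 = 12 out of 23 bases
%GC = 12/23 × 100 = 52.17% ≈ 52%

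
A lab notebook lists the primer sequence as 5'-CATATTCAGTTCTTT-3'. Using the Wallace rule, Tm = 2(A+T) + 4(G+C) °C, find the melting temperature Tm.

T=8, C=3, A=3, G=1
A+T = 11, G+C = 4
Tm = 4·4 + 2·11 = 16 + 22 = 38°C

38°C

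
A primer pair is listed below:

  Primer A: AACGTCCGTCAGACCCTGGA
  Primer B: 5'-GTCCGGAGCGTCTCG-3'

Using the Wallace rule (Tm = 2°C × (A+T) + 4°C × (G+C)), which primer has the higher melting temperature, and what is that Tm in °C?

Primer A, 64°C

Primer A: A+T=8, G+C=12 → Tm = 2(8)+4(12) = 64°C
Primer B: A+T=4, G+C=11 → Tm = 2(4)+4(11) = 52°C
64°C vs 52°C → primer A is higher.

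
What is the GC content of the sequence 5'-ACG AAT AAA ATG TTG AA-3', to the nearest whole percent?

Counting bases: T=4, A=9, C=1, G=3
G+C = 3 + 1 = 4 out of 17 bases
%GC = 4/17 × 100 = 23.53% ≈ 24%

24%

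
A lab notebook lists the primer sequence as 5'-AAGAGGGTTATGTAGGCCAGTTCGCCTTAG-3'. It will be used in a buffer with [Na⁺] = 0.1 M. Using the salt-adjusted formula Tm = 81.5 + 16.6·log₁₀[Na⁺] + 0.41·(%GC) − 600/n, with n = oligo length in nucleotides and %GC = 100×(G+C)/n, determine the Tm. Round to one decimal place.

65.4°C

Length n = 30. Counting bases: C=5, T=8, A=7, G=10
G+C = 15, so %GC = 15/30 × 100 = 50%
Salt term: 16.6 × (-1) = -16.6
GC term: 0.41 × 50 = 20.5; length term: −600/30 = −20
Tm = 81.5 + (-16.6) + 20.5 − 20 = 65.4 → 65.4°C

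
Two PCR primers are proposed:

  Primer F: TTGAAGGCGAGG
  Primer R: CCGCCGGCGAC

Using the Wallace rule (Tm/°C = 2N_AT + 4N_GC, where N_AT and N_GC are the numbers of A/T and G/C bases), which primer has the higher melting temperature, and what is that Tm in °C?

Primer R, 42°C

Primer F: A+T=5, G+C=7 → Tm = 2(5)+4(7) = 38°C
Primer R: A+T=1, G+C=10 → Tm = 2(1)+4(10) = 42°C
38°C vs 42°C → primer R is higher.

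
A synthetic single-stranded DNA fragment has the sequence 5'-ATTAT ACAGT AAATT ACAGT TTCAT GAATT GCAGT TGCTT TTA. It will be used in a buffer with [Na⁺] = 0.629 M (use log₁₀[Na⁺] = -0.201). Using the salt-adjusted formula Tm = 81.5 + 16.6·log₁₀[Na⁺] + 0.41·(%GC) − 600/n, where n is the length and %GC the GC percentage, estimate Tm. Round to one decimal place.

Length n = 43. A=14, T=18, G=6, C=5
G+C = 11, so %GC = 11/43 × 100 = 25.581%
Salt term: 16.6 × (-0.201) = -3.337
GC term: 0.41 × 25.581 = 10.488; length term: −600/43 = −13.953
Tm = 81.5 + (-3.337) + 10.488 − 13.953 = 74.698 → 74.7°C

74.7°C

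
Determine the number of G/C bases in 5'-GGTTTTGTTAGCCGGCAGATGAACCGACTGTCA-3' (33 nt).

Base counts: G=10, C=7, A=7, T=9
Total G or C: 10 + 7 = 17

17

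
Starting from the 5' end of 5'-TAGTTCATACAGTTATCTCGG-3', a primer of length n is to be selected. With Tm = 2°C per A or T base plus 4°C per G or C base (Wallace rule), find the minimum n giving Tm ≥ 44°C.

First 16 bases: TAGTTCATACAGTTAT → Tm = 40°C (< 44°C)
First 17 bases: TAGTTCATACAGTTATC → Tm = 44°C (≥ 44°C)
Each additional base adds 2°C (A/T) or 4°C (G/C), so Tm is non-decreasing in n; n = 17 is the first length to reach 44°C.

n = 17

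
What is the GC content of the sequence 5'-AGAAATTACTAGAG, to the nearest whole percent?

29%

Scanning the sequence gives T=3, G=3, C=1, A=7.
G+C = 3 + 1 = 4 out of 14 bases
%GC = 4/14 × 100 = 28.57% ≈ 29%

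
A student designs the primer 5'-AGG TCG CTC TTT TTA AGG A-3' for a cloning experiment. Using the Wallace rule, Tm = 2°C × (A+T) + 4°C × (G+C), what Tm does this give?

54°C

Counting bases: A=4, G=5, T=7, C=3
So N_AT = 11 and N_GC = 8.
Tm = 2(11) + 4(8) = 22 + 32 = 54°C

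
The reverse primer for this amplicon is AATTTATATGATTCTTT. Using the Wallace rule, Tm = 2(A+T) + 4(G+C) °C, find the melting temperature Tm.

Base counts: T=10, A=5, G=1, C=1
So N_AT = 15 and N_GC = 2.
Tm = 4·2 + 2·15 = 8 + 30 = 38°C

38°C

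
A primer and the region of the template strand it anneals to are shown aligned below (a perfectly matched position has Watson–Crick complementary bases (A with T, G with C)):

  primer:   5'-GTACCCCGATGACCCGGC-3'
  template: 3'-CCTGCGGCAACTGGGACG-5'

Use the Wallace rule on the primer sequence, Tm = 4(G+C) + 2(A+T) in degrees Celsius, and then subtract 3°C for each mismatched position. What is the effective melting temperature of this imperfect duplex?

50°C

Primer base counts: A=3, T=2, G=5, C=8 → A+T=5, G+C=13
Perfect-match Tm = 2(5) + 4(13) = 10 + 52 = 62°C
Mismatches (positions where the bases are not complementary): 4 (at positions 2, 5, 9, 16)
Effective Tm = 62 − 4×3 = 62 − 12 = 50°C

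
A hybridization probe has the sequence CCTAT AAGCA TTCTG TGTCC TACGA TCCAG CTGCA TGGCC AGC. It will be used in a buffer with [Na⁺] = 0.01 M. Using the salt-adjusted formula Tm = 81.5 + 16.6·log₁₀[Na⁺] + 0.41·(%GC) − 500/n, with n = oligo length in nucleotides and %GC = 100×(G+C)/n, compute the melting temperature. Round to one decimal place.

58.6°C

Length n = 43. Base counts: C=14, G=9, T=11, A=9
G+C = 23, so %GC = 23/43 × 100 = 53.488%
Salt term: 16.6 × (-2) = -33.2
GC term: 0.41 × 53.488 = 21.93; length term: −500/43 = −11.628
Tm = 81.5 + (-33.2) + 21.93 − 11.628 = 58.602 → 58.6°C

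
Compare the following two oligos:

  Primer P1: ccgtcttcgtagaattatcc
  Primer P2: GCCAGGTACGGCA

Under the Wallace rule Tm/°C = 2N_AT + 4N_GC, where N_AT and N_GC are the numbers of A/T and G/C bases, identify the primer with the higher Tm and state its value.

Primer P1, 58°C

Primer P1: A+T=11, G+C=9 → Tm = 2(11)+4(9) = 58°C
Primer P2: A+T=4, G+C=9 → Tm = 2(4)+4(9) = 44°C
58°C vs 44°C → primer P1 is higher.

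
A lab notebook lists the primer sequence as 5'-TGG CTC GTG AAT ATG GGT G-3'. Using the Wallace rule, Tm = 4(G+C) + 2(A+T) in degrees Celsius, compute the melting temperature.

58°C

Scanning the sequence gives C=2, G=8, A=3, T=6.
AT pairs contribute 9, GC pairs contribute 10.
Tm = 4·10 + 2·9 = 40 + 18 = 58°C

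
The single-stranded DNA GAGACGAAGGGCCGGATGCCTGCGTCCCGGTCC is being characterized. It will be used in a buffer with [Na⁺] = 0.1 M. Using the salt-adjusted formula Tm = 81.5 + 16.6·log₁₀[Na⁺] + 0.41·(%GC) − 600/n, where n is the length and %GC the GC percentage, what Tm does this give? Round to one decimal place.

Length n = 33. Counting bases: G=13, T=4, C=11, A=5
G+C = 24, so %GC = 24/33 × 100 = 72.727%
Salt term: 16.6 × (-1) = -16.6
GC term: 0.41 × 72.727 = 29.818; length term: −600/33 = −18.182
Tm = 81.5 + (-16.6) + 29.818 − 18.182 = 76.536 → 76.5°C

76.5°C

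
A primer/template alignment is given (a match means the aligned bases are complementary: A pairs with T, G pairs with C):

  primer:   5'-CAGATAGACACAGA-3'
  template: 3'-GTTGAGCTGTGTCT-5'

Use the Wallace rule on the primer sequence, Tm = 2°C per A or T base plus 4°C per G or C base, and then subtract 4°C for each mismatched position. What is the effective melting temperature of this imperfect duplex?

Primer base counts: A=7, T=1, G=3, C=3 → A+T=8, G+C=6
Perfect-match Tm = 2(8) + 4(6) = 16 + 24 = 40°C
Mismatches (positions where the bases are not complementary): 3 (at positions 3, 4, 6)
Effective Tm = 40 − 3×4 = 40 − 12 = 28°C

28°C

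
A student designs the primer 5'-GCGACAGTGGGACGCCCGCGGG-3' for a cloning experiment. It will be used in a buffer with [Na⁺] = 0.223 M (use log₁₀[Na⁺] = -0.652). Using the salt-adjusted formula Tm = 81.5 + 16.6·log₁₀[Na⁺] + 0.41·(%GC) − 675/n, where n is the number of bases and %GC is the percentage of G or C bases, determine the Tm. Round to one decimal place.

Length n = 22. Counting bases: G=11, C=7, T=1, A=3
G+C = 18, so %GC = 18/22 × 100 = 81.818%
Salt term: 16.6 × (-0.652) = -10.823
GC term: 0.41 × 81.818 = 33.545; length term: −675/22 = −30.682
Tm = 81.5 + (-10.823) + 33.545 − 30.682 = 73.54 → 73.5°C

73.5°C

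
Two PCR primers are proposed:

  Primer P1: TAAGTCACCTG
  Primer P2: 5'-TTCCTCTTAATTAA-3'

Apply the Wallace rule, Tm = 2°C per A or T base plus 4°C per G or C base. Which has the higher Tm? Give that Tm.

Primer P1: A+T=6, G+C=5 → Tm = 2(6)+4(5) = 32°C
Primer P2: A+T=11, G+C=3 → Tm = 2(11)+4(3) = 34°C
32°C vs 34°C → primer P2 is higher.

Primer P2, 34°C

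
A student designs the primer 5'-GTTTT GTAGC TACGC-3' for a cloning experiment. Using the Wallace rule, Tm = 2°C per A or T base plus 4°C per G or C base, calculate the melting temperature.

Scanning the sequence gives G=4, A=2, C=3, T=6.
A+T = 8, G+C = 7
Tm = 4·7 + 2·8 = 28 + 16 = 44°C

44°C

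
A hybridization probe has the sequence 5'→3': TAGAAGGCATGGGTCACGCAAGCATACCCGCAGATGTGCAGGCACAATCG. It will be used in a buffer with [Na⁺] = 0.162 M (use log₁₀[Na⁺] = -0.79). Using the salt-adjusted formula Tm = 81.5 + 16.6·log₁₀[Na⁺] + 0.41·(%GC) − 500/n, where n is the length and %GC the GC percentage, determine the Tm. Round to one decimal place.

Length n = 50. Counting bases: T=7, C=13, A=15, G=15
G+C = 28, so %GC = 28/50 × 100 = 56%
Salt term: 16.6 × (-0.79) = -13.114
GC term: 0.41 × 56 = 22.96; length term: −500/50 = −10
Tm = 81.5 + (-13.114) + 22.96 − 10 = 81.346 → 81.3°C

81.3°C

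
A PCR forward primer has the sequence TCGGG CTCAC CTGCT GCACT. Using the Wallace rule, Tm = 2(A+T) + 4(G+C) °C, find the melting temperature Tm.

Scanning the sequence gives G=5, T=5, C=8, A=2.
AT pairs contribute 7, GC pairs contribute 13.
Tm = 2×7 + 4×13 = 66°C

66°C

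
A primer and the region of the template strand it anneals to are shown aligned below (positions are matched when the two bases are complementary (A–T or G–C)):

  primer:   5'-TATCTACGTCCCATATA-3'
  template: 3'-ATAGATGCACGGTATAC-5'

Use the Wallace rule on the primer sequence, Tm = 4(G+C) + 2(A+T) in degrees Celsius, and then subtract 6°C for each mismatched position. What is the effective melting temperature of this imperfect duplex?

34°C

Primer base counts: A=5, T=6, G=1, C=5 → A+T=11, G+C=6
Perfect-match Tm = 2(11) + 4(6) = 22 + 24 = 46°C
Mismatches (positions where the bases are not complementary): 2 (at positions 10, 17)
Effective Tm = 46 − 2×6 = 46 − 12 = 34°C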